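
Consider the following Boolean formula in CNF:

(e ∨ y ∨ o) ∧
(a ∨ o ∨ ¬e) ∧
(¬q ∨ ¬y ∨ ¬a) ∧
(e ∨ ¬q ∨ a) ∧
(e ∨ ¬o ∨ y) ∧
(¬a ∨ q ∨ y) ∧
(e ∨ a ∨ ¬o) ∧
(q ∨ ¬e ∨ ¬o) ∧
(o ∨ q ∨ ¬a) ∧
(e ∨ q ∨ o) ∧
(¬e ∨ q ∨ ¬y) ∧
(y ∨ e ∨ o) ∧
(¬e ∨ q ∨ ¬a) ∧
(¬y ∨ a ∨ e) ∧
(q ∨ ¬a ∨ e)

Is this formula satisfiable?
Yes

Yes, the formula is satisfiable.

One satisfying assignment is: y=False, e=True, q=True, a=True, o=False

Verification: With this assignment, all 15 clauses evaluate to true.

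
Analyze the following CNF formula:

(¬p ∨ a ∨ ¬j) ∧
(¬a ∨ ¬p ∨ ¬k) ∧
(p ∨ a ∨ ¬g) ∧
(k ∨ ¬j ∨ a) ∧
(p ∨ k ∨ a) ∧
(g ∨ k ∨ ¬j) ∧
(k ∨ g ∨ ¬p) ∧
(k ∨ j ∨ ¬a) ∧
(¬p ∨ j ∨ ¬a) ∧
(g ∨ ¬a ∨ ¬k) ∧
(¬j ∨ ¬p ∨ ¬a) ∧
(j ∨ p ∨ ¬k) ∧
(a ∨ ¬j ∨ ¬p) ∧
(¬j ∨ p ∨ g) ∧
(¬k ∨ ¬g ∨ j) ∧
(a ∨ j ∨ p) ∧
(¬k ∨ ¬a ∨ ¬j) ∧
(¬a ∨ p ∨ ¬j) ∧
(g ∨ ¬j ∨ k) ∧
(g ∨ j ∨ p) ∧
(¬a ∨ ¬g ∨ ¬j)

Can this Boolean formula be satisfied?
Yes

Yes, the formula is satisfiable.

One satisfying assignment is: k=True, j=False, g=False, a=False, p=True

Verification: With this assignment, all 21 clauses evaluate to true.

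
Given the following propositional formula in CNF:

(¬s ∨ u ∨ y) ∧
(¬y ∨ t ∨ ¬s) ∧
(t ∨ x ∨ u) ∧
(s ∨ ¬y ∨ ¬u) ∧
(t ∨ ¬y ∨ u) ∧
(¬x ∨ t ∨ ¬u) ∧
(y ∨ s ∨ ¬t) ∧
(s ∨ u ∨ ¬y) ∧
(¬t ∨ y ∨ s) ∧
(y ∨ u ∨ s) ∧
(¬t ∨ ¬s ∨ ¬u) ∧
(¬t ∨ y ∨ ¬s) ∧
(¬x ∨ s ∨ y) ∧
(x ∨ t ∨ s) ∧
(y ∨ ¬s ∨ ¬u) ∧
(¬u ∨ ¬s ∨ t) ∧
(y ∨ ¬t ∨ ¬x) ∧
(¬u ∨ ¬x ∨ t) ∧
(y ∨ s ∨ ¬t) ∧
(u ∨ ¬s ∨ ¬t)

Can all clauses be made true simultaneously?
No

No, the formula is not satisfiable.

No assignment of truth values to the variables can make all 20 clauses true simultaneously.

The formula is UNSAT (unsatisfiable).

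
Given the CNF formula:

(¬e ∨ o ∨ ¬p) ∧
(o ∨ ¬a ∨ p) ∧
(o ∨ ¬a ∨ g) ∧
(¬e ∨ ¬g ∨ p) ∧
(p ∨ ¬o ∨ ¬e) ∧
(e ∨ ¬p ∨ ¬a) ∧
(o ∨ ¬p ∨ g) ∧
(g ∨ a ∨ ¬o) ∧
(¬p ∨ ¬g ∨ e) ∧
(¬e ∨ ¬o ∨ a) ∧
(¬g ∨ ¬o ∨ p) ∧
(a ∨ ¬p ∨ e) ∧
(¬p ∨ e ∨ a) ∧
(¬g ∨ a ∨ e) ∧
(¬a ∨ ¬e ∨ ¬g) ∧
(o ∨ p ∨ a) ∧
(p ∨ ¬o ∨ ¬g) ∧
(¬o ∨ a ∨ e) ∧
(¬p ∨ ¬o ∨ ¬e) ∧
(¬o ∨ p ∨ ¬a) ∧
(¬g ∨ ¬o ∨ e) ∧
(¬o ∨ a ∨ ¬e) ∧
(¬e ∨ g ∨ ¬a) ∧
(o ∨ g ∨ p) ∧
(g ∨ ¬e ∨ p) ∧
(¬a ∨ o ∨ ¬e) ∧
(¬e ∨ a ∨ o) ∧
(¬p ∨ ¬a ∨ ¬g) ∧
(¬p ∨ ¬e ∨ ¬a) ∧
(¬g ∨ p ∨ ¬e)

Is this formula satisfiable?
No

No, the formula is not satisfiable.

No assignment of truth values to the variables can make all 30 clauses true simultaneously.

The formula is UNSAT (unsatisfiable).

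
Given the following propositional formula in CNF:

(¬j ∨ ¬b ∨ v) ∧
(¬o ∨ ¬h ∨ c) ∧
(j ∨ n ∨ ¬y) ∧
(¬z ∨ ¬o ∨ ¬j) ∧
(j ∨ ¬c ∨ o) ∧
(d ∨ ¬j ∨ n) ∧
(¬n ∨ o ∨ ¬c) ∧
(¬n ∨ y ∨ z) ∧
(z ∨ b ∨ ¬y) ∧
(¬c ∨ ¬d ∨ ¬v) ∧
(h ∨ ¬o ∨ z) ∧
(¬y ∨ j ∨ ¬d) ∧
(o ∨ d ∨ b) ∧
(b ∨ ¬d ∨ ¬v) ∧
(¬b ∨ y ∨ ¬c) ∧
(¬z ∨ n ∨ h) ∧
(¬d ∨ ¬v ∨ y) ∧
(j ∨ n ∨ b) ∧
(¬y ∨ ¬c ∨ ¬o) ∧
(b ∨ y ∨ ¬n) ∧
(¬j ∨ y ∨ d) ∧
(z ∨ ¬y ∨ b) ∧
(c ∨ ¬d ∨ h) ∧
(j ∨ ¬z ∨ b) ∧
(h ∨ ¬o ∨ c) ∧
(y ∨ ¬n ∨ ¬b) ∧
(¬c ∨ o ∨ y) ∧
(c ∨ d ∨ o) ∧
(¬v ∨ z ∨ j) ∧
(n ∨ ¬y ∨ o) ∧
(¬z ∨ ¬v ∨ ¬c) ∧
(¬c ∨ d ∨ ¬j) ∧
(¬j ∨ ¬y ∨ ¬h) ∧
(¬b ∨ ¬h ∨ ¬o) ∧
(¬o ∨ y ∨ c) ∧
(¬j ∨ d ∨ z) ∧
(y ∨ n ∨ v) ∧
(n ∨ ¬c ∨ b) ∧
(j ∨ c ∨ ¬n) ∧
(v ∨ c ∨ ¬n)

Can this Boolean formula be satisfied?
No

No, the formula is not satisfiable.

No assignment of truth values to the variables can make all 40 clauses true simultaneously.

The formula is UNSAT (unsatisfiable).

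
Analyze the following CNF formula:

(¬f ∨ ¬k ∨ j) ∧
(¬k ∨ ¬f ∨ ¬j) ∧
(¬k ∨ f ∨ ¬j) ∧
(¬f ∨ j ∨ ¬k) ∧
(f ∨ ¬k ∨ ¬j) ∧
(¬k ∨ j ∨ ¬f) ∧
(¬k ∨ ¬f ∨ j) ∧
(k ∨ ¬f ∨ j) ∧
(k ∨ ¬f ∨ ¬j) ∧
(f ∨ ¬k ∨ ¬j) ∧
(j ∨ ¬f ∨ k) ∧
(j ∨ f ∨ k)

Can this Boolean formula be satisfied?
Yes

Yes, the formula is satisfiable.

One satisfying assignment is: j=False, k=True, f=False

Verification: With this assignment, all 12 clauses evaluate to true.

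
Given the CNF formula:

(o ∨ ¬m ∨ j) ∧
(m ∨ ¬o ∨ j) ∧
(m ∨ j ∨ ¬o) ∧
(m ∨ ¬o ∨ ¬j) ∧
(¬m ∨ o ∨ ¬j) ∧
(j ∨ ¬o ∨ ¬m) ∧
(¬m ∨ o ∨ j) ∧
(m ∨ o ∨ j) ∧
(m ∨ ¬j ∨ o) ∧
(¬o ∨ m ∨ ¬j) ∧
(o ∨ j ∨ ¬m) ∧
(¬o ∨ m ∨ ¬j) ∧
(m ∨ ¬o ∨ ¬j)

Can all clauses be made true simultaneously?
Yes

Yes, the formula is satisfiable.

One satisfying assignment is: m=True, j=True, o=True

Verification: With this assignment, all 13 clauses evaluate to true.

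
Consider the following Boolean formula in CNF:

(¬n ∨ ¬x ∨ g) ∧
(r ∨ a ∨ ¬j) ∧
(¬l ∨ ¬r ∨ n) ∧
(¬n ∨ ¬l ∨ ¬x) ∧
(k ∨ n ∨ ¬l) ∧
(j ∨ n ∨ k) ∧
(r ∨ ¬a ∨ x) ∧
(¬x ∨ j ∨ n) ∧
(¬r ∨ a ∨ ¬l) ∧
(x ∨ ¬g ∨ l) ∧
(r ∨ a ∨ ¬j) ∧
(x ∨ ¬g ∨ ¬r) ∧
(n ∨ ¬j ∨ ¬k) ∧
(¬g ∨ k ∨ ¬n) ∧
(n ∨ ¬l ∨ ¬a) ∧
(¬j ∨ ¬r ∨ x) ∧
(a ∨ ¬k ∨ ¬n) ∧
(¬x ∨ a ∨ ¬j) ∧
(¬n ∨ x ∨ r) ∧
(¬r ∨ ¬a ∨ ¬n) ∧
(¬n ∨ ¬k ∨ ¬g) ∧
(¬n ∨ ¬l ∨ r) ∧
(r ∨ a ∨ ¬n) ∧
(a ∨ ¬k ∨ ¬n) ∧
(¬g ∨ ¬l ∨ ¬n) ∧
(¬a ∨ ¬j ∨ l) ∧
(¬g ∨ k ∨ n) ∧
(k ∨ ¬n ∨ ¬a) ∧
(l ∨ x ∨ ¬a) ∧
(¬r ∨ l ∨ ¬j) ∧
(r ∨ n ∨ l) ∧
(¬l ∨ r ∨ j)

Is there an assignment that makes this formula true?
Yes

Yes, the formula is satisfiable.

One satisfying assignment is: l=False, j=False, k=False, x=False, r=True, g=False, n=True, a=False

Verification: With this assignment, all 32 clauses evaluate to true.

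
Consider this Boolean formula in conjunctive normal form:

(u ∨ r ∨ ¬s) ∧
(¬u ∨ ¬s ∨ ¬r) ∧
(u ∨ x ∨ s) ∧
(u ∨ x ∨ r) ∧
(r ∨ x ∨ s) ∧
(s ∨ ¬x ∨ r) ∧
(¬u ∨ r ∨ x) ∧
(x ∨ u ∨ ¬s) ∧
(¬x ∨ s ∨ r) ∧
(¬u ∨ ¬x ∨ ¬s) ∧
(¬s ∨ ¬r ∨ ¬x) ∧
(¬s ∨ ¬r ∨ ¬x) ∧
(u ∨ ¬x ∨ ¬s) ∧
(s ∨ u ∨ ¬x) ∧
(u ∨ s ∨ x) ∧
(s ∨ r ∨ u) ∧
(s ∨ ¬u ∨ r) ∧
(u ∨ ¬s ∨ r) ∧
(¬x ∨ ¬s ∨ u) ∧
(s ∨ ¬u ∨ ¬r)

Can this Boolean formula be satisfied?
No

No, the formula is not satisfiable.

No assignment of truth values to the variables can make all 20 clauses true simultaneously.

The formula is UNSAT (unsatisfiable).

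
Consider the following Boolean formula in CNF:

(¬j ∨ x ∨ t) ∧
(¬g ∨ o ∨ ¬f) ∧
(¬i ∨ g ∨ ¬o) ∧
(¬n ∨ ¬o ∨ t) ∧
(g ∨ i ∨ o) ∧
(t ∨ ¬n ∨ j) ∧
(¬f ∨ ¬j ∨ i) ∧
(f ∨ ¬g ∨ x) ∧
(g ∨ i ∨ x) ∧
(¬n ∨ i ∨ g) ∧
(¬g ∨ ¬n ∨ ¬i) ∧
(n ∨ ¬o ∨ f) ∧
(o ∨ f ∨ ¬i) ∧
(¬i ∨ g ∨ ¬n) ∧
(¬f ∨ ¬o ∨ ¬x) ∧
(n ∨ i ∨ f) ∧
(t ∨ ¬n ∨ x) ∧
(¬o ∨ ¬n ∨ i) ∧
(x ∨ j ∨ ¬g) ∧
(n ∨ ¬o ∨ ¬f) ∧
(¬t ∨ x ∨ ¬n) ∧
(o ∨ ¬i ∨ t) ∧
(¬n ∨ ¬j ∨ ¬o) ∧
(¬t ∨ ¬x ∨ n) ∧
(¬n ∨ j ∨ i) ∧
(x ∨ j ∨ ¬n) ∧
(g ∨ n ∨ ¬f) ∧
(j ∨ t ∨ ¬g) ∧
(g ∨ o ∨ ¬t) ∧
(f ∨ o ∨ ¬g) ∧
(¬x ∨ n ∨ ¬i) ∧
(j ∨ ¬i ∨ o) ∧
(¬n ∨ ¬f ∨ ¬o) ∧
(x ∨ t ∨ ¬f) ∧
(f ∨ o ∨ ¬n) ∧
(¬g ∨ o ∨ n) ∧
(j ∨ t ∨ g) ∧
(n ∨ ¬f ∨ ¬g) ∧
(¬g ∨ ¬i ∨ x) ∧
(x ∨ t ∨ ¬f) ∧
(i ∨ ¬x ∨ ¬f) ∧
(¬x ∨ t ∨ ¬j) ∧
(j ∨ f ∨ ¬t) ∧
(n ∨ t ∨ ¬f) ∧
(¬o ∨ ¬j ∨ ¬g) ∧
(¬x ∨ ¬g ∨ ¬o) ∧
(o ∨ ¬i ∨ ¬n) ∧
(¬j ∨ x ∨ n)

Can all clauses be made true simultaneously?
No

No, the formula is not satisfiable.

No assignment of truth values to the variables can make all 48 clauses true simultaneously.

The formula is UNSAT (unsatisfiable).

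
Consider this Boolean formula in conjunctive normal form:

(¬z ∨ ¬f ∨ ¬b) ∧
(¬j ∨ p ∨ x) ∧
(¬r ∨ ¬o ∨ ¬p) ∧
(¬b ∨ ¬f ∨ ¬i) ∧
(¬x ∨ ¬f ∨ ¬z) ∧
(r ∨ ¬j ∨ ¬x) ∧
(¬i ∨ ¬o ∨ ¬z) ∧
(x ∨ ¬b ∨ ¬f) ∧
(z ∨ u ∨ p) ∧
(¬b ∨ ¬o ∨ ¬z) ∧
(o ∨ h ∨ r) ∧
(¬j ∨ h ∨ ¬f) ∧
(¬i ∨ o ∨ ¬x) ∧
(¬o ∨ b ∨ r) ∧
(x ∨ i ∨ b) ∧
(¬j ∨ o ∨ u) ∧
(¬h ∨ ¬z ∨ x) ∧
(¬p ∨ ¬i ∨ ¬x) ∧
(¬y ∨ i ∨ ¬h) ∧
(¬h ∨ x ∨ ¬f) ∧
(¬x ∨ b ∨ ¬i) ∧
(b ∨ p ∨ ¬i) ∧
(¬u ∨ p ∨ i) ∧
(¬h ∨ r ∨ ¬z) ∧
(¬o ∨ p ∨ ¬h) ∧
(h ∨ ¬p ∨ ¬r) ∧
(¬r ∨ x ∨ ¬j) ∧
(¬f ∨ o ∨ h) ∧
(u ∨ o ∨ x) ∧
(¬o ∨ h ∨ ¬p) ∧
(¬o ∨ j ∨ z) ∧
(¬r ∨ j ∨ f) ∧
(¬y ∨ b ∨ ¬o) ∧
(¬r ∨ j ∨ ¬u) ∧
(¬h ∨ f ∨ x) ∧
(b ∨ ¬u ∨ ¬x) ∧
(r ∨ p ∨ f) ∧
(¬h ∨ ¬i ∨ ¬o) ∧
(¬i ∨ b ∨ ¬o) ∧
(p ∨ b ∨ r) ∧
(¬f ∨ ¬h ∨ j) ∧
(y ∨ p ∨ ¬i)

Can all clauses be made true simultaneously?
Yes

Yes, the formula is satisfiable.

One satisfying assignment is: i=False, o=True, y=False, j=True, b=False, u=False, r=True, f=False, z=True, p=False, h=False, x=True

Verification: With this assignment, all 42 clauses evaluate to true.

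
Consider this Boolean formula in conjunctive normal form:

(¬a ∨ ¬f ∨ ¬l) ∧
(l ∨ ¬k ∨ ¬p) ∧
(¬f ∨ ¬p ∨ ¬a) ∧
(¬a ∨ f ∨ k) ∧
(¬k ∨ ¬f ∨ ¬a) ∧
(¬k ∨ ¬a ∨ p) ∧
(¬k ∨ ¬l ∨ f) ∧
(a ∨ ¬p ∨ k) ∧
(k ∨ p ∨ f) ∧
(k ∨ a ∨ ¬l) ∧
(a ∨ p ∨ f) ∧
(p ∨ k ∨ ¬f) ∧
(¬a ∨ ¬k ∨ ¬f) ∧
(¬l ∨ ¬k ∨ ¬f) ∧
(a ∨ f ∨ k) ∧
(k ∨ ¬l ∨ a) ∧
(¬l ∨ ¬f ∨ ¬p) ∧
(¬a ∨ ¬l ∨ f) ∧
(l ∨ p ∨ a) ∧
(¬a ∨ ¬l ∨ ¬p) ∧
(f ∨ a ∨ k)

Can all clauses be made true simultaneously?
No

No, the formula is not satisfiable.

No assignment of truth values to the variables can make all 21 clauses true simultaneously.

The formula is UNSAT (unsatisfiable).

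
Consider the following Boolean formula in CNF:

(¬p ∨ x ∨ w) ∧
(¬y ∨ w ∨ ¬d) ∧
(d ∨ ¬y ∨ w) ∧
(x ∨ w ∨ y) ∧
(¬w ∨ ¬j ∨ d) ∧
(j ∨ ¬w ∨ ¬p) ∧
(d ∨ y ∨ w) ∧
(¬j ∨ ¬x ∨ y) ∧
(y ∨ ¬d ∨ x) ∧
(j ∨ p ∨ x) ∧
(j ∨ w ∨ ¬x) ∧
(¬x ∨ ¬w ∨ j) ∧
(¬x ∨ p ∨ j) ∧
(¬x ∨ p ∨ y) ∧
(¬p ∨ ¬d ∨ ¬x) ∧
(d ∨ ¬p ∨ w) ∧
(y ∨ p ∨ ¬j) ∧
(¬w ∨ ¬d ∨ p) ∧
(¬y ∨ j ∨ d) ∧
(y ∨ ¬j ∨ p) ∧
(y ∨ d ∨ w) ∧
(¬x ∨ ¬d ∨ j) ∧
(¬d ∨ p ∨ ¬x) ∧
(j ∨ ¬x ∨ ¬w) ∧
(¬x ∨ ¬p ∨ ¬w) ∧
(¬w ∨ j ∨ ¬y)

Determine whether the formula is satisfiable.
Yes

Yes, the formula is satisfiable.

One satisfying assignment is: y=True, w=True, p=True, d=True, j=True, x=False

Verification: With this assignment, all 26 clauses evaluate to true.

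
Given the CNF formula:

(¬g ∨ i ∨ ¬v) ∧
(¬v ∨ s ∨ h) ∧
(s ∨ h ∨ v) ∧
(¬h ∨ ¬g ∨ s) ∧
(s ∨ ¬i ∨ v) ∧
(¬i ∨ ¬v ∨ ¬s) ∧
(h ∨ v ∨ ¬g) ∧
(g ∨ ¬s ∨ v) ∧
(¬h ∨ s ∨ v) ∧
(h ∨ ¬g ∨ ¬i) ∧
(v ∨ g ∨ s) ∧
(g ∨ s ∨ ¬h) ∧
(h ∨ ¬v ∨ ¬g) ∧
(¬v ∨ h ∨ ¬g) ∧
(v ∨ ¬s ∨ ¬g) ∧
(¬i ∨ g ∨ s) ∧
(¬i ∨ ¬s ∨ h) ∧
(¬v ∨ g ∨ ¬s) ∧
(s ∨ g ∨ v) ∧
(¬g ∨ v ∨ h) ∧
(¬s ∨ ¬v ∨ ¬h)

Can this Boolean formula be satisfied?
No

No, the formula is not satisfiable.

No assignment of truth values to the variables can make all 21 clauses true simultaneously.

The formula is UNSAT (unsatisfiable).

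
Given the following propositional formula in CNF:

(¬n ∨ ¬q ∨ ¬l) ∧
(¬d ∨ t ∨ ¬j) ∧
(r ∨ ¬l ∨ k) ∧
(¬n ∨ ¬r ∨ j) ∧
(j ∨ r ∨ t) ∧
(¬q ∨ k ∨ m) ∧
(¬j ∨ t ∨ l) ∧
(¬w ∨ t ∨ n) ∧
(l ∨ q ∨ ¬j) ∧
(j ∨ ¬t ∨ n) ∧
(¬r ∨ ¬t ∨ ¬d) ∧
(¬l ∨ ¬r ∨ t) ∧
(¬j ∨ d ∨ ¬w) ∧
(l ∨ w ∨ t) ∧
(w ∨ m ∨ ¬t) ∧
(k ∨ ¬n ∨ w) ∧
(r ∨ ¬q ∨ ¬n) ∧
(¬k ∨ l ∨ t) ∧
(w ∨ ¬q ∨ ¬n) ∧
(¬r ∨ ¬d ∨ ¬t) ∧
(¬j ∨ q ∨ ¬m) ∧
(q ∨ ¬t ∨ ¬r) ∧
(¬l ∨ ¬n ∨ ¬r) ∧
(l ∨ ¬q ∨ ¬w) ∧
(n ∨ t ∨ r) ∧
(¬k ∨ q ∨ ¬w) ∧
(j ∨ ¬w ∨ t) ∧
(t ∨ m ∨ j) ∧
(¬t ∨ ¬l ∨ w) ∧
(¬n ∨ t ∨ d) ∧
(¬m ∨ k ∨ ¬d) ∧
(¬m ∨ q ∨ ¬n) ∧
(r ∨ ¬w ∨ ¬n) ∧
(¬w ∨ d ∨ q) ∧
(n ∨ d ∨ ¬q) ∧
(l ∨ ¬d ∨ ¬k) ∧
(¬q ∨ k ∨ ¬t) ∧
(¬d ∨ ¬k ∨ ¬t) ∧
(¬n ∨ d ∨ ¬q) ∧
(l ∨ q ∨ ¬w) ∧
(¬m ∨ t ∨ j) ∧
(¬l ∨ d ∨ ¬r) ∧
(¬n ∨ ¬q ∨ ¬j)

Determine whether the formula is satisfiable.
No

No, the formula is not satisfiable.

No assignment of truth values to the variables can make all 43 clauses true simultaneously.

The formula is UNSAT (unsatisfiable).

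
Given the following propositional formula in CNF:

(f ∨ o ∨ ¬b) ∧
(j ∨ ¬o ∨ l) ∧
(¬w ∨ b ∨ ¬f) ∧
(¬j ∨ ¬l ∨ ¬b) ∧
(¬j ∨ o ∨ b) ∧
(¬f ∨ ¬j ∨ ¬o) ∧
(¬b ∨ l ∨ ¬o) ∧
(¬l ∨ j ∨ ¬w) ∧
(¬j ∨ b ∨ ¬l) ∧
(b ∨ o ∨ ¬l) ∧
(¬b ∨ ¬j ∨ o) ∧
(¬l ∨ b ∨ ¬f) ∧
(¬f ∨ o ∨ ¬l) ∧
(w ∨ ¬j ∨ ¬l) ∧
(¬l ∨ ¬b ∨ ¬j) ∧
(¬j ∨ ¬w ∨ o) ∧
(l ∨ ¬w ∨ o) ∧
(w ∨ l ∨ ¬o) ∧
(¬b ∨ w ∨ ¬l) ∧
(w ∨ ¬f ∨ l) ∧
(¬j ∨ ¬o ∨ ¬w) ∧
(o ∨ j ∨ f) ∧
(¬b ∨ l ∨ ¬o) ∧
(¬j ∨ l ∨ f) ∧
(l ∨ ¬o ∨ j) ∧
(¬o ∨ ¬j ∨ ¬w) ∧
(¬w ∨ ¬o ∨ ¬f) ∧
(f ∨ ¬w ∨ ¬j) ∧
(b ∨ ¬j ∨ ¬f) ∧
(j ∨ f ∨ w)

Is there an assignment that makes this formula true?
No

No, the formula is not satisfiable.

No assignment of truth values to the variables can make all 30 clauses true simultaneously.

The formula is UNSAT (unsatisfiable).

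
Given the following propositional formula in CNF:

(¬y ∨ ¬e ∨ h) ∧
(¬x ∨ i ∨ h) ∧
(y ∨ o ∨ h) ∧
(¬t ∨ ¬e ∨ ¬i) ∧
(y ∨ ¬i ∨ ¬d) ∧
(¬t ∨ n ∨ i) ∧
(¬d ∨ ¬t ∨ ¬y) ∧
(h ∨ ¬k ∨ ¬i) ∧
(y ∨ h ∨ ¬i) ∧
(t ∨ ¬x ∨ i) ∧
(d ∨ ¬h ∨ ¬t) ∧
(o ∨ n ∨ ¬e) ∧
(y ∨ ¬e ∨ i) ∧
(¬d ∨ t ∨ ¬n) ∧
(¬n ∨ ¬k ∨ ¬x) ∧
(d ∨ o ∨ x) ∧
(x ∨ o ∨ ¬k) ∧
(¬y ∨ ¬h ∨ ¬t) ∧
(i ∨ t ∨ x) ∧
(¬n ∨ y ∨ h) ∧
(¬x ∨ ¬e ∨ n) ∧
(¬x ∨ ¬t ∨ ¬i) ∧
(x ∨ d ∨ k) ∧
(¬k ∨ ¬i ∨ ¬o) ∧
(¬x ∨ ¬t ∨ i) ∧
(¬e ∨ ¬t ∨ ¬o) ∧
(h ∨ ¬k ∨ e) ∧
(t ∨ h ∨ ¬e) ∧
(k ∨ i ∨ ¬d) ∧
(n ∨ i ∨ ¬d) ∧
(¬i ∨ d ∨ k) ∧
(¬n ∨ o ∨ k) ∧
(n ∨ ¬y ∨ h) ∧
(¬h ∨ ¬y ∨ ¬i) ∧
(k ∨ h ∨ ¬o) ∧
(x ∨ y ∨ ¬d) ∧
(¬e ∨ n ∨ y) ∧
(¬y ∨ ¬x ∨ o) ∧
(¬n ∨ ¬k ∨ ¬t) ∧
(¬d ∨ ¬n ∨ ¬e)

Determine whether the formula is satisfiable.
Yes

Yes, the formula is satisfiable.

One satisfying assignment is: n=False, e=False, k=True, x=True, t=False, o=False, i=True, d=False, h=True, y=False

Verification: With this assignment, all 40 clauses evaluate to true.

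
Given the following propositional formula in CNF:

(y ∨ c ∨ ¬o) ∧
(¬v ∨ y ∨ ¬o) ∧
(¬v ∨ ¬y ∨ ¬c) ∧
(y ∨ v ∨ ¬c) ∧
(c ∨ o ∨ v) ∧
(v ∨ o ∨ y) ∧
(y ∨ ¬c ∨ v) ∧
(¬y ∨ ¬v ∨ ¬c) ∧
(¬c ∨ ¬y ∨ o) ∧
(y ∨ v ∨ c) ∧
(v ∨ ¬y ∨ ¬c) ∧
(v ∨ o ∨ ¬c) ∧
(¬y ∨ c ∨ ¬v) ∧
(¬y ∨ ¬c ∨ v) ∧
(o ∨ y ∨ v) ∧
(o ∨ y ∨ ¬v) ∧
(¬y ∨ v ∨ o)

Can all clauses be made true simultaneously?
Yes

Yes, the formula is satisfiable.

One satisfying assignment is: c=False, v=False, o=True, y=True

Verification: With this assignment, all 17 clauses evaluate to true.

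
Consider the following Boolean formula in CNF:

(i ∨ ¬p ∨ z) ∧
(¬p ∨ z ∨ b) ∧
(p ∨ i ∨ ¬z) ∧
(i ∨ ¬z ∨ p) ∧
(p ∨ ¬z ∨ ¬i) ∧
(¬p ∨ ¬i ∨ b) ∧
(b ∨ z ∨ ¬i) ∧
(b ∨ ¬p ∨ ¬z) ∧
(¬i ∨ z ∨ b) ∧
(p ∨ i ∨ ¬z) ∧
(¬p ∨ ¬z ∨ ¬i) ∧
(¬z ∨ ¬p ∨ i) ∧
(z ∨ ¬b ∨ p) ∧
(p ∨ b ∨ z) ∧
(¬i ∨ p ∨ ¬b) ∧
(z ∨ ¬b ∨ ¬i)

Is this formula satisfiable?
No

No, the formula is not satisfiable.

No assignment of truth values to the variables can make all 16 clauses true simultaneously.

The formula is UNSAT (unsatisfiable).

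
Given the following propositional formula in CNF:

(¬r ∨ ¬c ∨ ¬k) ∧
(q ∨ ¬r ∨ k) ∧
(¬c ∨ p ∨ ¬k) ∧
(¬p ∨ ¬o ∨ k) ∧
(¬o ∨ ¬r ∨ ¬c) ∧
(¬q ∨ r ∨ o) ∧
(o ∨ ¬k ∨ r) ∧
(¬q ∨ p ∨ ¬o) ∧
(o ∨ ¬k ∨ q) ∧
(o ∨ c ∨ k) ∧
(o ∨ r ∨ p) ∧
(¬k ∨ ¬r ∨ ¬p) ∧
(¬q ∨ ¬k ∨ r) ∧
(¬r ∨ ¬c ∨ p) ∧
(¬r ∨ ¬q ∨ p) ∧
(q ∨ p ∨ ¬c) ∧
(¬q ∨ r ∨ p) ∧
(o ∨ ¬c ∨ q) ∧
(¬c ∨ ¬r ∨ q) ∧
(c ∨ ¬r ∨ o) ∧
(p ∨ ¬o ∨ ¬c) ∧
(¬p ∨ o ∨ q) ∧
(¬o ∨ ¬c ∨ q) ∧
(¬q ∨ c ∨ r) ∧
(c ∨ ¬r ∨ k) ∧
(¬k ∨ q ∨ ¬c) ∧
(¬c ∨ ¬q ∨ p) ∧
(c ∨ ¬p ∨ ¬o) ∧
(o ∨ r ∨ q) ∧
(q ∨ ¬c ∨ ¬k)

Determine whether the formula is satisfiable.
Yes

Yes, the formula is satisfiable.

One satisfying assignment is: r=False, k=False, o=True, p=False, q=False, c=False

Verification: With this assignment, all 30 clauses evaluate to true.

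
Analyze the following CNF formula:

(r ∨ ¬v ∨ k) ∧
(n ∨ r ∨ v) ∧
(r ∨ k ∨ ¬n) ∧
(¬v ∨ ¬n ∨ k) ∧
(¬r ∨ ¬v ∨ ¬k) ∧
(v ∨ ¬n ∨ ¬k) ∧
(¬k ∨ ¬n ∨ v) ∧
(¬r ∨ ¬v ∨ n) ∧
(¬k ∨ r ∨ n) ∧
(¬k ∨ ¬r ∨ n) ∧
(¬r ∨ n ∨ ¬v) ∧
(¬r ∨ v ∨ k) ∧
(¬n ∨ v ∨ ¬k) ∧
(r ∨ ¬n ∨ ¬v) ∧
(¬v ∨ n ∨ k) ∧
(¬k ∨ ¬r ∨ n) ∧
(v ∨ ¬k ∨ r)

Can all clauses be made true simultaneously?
No

No, the formula is not satisfiable.

No assignment of truth values to the variables can make all 17 clauses true simultaneously.

The formula is UNSAT (unsatisfiable).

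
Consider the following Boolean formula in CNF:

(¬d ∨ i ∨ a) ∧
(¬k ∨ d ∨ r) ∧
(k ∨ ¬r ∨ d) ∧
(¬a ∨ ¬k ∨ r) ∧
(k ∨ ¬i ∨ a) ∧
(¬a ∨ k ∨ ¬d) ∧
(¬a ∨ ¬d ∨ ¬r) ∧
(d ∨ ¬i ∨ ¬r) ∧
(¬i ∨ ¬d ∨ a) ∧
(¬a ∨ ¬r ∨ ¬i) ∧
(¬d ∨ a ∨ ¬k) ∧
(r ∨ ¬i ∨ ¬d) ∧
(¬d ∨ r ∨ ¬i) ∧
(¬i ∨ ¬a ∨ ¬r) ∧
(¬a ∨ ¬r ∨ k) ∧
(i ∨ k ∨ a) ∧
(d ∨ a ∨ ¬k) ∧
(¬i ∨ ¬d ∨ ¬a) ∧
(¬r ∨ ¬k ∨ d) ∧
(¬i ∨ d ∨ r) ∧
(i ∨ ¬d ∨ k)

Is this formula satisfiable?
Yes

Yes, the formula is satisfiable.

One satisfying assignment is: k=False, a=True, i=False, r=False, d=False

Verification: With this assignment, all 21 clauses evaluate to true.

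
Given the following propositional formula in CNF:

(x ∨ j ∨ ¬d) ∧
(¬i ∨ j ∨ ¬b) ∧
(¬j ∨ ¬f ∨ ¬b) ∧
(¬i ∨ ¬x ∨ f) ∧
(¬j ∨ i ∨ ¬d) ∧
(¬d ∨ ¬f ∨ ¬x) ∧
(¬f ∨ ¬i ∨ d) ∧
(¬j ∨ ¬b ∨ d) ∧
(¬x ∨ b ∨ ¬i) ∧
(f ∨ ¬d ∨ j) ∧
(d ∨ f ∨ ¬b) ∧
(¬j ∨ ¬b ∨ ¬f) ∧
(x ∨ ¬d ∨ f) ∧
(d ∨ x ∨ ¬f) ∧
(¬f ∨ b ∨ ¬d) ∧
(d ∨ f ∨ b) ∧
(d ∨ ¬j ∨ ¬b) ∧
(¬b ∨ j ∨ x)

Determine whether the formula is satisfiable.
Yes

Yes, the formula is satisfiable.

One satisfying assignment is: d=False, i=False, f=True, x=True, j=False, b=False

Verification: With this assignment, all 18 clauses evaluate to true.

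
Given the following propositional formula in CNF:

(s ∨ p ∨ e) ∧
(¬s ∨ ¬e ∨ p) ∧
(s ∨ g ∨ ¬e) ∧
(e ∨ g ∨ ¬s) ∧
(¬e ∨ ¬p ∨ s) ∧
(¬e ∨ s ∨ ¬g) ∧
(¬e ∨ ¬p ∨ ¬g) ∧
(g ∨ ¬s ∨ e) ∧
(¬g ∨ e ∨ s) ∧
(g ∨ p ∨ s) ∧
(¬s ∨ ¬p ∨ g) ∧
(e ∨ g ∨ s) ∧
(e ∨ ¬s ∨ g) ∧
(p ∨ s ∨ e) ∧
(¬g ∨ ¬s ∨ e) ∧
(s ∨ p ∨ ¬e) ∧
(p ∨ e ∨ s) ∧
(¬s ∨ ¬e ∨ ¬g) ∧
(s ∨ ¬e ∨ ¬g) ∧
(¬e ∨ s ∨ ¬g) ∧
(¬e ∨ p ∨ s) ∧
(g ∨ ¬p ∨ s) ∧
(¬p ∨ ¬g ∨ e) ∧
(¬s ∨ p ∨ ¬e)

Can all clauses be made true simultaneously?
No

No, the formula is not satisfiable.

No assignment of truth values to the variables can make all 24 clauses true simultaneously.

The formula is UNSAT (unsatisfiable).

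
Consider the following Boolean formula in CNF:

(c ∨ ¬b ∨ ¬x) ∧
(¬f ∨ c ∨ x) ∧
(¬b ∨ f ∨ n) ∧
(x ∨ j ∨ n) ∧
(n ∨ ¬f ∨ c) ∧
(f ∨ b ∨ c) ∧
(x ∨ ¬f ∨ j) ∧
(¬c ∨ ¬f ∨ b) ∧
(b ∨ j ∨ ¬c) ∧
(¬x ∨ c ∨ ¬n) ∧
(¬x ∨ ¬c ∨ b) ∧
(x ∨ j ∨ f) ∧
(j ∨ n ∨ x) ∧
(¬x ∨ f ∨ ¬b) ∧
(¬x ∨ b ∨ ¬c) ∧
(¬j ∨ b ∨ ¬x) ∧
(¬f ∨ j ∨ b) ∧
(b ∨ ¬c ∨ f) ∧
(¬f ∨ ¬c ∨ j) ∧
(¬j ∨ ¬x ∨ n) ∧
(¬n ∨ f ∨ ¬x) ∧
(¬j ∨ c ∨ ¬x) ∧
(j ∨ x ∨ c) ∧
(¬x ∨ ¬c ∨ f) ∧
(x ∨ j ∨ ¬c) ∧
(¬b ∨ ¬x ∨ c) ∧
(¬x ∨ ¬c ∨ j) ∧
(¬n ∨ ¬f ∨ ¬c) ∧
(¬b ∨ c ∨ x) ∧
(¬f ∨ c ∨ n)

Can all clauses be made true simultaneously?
Yes

Yes, the formula is satisfiable.

One satisfying assignment is: b=True, f=True, n=False, j=True, c=True, x=False

Verification: With this assignment, all 30 clauses evaluate to true.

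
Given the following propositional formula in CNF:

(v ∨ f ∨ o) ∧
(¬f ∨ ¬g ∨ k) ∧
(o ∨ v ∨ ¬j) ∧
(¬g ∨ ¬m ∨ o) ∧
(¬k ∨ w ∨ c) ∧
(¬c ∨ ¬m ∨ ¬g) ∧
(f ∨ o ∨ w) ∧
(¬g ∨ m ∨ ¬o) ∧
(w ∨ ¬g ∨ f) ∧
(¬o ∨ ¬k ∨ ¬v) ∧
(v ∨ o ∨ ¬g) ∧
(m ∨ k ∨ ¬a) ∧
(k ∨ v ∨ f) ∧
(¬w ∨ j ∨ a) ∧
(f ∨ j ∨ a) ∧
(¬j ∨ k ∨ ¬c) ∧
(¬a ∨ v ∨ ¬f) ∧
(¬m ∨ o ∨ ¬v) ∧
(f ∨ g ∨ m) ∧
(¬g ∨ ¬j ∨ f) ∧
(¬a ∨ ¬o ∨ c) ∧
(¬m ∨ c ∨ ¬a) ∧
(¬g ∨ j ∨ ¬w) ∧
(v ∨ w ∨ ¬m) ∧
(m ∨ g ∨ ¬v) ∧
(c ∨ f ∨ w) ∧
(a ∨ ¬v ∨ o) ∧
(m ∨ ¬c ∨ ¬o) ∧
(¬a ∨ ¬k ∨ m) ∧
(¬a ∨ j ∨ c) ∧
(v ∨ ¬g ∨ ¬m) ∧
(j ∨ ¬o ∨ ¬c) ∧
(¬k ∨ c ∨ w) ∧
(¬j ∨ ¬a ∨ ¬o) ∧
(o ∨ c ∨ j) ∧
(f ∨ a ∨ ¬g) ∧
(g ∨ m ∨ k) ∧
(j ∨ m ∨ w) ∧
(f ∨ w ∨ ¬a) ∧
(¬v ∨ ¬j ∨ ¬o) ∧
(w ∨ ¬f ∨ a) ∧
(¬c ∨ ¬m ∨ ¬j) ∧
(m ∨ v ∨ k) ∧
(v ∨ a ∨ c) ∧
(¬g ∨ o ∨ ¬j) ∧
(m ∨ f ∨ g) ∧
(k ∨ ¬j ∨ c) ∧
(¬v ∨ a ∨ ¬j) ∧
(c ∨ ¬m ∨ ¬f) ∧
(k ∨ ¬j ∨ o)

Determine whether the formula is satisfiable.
No

No, the formula is not satisfiable.

No assignment of truth values to the variables can make all 50 clauses true simultaneously.

The formula is UNSAT (unsatisfiable).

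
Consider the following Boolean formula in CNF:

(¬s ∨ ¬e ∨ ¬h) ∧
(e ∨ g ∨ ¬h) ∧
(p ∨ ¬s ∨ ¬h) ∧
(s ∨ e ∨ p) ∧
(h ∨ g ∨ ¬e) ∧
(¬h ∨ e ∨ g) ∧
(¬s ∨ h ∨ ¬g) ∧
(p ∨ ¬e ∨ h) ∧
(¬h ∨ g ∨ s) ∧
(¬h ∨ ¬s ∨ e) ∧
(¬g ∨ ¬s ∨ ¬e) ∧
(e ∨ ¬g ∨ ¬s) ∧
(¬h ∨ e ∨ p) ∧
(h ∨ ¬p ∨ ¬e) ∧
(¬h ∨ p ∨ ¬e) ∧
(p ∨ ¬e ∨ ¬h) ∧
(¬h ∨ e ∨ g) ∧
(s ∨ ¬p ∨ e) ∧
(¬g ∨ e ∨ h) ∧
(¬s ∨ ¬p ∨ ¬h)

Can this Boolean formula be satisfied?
Yes

Yes, the formula is satisfiable.

One satisfying assignment is: g=False, p=False, s=True, e=False, h=False

Verification: With this assignment, all 20 clauses evaluate to true.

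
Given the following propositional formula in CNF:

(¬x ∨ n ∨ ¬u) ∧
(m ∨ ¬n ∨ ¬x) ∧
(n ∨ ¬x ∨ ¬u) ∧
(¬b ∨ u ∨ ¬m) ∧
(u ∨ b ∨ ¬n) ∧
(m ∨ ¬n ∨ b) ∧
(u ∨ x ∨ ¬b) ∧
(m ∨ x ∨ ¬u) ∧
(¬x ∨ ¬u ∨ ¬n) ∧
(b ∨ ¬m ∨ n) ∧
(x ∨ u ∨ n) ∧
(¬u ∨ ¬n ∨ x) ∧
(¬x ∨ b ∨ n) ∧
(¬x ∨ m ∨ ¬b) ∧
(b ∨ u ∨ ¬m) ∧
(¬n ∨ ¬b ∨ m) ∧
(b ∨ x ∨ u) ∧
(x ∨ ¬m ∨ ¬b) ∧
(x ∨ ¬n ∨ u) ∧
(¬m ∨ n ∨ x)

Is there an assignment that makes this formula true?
No

No, the formula is not satisfiable.

No assignment of truth values to the variables can make all 20 clauses true simultaneously.

The formula is UNSAT (unsatisfiable).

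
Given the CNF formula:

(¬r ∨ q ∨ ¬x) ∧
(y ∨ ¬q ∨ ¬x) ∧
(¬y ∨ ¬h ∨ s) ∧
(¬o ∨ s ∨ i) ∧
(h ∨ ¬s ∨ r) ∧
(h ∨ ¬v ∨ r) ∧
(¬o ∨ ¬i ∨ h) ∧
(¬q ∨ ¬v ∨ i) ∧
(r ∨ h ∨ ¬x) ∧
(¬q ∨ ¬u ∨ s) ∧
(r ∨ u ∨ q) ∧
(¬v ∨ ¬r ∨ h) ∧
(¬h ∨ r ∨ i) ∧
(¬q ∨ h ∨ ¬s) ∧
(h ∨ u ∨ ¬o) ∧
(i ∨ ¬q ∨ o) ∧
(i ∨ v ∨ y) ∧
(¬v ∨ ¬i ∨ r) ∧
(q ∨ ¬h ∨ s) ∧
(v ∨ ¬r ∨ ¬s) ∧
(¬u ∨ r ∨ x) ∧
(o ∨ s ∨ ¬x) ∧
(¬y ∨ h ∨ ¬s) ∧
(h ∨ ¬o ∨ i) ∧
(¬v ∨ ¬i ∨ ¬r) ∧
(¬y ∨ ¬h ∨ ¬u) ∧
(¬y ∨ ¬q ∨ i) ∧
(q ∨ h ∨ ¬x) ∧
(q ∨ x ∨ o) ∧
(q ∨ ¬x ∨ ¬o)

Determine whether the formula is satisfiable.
Yes

Yes, the formula is satisfiable.

One satisfying assignment is: i=False, u=False, r=True, x=False, h=True, s=True, o=True, q=False, v=True, y=False

Verification: With this assignment, all 30 clauses evaluate to true.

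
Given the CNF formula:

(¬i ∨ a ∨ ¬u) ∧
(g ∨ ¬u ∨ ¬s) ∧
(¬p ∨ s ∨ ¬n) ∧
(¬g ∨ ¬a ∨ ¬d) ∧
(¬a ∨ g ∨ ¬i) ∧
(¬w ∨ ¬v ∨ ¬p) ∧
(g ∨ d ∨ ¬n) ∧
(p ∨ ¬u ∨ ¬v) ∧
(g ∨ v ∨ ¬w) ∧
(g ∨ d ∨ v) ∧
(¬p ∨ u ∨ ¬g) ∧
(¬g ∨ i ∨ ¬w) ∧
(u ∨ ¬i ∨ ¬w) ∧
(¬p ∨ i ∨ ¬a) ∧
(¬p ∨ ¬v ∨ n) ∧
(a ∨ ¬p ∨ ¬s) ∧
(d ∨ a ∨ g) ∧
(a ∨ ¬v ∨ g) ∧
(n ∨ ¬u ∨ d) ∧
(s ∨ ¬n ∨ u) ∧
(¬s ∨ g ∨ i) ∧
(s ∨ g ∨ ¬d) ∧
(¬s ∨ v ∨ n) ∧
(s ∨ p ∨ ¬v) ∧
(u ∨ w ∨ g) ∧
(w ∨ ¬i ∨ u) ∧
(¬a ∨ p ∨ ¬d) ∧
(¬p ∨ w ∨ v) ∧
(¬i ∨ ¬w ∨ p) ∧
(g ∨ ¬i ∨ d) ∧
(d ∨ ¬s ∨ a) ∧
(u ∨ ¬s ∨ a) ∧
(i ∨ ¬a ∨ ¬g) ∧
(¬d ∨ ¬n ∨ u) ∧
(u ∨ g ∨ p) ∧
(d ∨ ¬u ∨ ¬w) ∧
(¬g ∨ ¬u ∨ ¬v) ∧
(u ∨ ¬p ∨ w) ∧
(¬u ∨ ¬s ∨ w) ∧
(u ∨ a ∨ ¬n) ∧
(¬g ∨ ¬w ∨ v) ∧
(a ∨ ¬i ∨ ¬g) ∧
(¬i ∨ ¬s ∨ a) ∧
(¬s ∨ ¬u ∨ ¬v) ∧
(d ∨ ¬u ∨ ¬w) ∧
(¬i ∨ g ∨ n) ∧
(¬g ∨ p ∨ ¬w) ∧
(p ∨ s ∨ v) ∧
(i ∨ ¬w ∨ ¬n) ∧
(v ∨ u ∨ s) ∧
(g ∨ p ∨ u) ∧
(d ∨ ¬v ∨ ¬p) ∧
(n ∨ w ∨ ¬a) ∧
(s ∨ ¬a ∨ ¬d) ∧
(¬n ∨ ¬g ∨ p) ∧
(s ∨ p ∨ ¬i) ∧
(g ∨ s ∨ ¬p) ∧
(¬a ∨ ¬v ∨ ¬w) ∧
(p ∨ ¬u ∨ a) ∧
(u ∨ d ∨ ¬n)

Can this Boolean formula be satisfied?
No

No, the formula is not satisfiable.

No assignment of truth values to the variables can make all 60 clauses true simultaneously.

The formula is UNSAT (unsatisfiable).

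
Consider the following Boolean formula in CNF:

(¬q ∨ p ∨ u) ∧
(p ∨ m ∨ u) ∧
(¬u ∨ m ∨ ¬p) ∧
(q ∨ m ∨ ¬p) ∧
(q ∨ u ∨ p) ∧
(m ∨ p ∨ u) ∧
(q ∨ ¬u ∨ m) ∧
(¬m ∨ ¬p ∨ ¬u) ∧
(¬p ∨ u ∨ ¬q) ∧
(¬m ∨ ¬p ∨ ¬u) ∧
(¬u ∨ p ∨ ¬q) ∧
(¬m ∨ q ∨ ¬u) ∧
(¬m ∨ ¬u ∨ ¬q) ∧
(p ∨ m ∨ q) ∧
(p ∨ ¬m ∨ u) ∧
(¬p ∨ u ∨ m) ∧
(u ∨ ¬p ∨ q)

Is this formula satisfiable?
No

No, the formula is not satisfiable.

No assignment of truth values to the variables can make all 17 clauses true simultaneously.

The formula is UNSAT (unsatisfiable).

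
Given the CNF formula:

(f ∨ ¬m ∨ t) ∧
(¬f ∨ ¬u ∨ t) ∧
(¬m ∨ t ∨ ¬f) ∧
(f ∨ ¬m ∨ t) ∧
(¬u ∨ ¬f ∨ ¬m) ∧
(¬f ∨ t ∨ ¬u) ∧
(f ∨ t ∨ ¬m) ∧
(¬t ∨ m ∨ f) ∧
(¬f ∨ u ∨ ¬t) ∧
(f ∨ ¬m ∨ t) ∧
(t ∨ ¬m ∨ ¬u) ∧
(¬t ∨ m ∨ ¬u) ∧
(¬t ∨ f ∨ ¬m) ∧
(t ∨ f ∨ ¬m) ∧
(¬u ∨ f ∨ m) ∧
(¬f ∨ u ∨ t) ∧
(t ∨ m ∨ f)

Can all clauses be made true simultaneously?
No

No, the formula is not satisfiable.

No assignment of truth values to the variables can make all 17 clauses true simultaneously.

The formula is UNSAT (unsatisfiable).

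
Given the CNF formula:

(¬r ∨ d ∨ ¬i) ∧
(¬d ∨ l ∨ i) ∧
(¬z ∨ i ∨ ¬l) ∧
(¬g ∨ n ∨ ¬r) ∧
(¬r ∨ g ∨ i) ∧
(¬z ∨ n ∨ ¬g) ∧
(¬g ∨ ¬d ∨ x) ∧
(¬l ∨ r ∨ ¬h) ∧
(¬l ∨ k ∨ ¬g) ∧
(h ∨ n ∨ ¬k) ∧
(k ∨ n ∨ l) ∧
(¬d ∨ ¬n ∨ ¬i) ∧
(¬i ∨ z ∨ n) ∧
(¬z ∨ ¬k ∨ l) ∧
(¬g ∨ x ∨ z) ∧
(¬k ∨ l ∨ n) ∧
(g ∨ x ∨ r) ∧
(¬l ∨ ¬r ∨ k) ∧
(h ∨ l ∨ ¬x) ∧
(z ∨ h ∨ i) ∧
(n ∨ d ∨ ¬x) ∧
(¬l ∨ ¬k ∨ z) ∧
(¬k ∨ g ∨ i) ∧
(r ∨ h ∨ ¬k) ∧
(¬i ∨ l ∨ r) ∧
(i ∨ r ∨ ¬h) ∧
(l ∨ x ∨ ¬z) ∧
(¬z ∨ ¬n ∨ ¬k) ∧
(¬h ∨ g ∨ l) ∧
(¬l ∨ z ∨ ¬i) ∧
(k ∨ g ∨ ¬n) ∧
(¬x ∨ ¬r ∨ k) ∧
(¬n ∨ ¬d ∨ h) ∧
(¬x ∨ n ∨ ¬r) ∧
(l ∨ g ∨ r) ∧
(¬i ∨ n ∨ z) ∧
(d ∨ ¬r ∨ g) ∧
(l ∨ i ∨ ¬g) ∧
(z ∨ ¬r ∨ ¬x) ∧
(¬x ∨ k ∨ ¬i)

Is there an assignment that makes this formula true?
Yes

Yes, the formula is satisfiable.

One satisfying assignment is: z=True, n=False, l=True, h=True, i=True, x=False, d=True, k=True, g=False, r=True

Verification: With this assignment, all 40 clauses evaluate to true.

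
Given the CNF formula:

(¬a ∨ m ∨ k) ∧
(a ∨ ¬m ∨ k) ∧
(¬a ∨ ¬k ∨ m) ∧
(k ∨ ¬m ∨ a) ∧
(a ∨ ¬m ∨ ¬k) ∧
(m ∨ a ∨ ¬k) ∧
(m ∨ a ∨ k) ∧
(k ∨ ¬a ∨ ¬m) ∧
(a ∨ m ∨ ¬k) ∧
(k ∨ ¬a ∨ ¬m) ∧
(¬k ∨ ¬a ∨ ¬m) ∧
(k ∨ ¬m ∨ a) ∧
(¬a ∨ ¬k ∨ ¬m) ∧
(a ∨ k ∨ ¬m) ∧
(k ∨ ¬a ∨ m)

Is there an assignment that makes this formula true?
No

No, the formula is not satisfiable.

No assignment of truth values to the variables can make all 15 clauses true simultaneously.

The formula is UNSAT (unsatisfiable).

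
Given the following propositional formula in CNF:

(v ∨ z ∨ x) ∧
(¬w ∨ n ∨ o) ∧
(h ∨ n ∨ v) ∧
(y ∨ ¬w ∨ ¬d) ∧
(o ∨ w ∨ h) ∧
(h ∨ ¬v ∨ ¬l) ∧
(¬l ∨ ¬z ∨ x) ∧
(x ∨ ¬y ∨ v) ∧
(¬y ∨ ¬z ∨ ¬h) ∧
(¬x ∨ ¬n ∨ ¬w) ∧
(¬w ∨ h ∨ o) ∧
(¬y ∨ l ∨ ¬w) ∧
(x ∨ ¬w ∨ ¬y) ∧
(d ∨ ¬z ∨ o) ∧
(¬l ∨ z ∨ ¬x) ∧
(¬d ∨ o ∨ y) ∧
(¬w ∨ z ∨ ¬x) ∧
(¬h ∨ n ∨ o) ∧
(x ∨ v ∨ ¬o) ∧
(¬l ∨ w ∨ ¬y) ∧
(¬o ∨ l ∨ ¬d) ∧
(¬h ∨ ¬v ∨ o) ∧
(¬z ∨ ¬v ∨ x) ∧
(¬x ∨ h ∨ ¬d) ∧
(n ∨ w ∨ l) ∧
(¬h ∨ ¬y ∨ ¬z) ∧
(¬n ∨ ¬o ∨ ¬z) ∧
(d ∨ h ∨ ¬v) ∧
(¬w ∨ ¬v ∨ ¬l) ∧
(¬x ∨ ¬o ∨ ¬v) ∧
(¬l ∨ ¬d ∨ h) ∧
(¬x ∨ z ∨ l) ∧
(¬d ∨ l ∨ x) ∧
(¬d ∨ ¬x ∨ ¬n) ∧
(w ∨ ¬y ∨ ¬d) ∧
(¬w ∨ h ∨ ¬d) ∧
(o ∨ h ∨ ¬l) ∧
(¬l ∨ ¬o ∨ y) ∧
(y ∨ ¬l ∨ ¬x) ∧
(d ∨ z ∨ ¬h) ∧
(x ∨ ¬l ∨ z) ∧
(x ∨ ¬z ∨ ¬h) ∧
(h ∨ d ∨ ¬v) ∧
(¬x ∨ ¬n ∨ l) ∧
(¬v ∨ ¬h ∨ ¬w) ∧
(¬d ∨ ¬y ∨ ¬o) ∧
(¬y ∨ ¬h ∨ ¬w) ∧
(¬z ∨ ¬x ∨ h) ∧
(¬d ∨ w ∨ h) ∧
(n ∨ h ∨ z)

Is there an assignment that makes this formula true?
Yes

Yes, the formula is satisfiable.

One satisfying assignment is: x=True, d=False, w=True, y=False, o=True, z=True, v=False, n=False, l=False, h=True

Verification: With this assignment, all 50 clauses evaluate to true.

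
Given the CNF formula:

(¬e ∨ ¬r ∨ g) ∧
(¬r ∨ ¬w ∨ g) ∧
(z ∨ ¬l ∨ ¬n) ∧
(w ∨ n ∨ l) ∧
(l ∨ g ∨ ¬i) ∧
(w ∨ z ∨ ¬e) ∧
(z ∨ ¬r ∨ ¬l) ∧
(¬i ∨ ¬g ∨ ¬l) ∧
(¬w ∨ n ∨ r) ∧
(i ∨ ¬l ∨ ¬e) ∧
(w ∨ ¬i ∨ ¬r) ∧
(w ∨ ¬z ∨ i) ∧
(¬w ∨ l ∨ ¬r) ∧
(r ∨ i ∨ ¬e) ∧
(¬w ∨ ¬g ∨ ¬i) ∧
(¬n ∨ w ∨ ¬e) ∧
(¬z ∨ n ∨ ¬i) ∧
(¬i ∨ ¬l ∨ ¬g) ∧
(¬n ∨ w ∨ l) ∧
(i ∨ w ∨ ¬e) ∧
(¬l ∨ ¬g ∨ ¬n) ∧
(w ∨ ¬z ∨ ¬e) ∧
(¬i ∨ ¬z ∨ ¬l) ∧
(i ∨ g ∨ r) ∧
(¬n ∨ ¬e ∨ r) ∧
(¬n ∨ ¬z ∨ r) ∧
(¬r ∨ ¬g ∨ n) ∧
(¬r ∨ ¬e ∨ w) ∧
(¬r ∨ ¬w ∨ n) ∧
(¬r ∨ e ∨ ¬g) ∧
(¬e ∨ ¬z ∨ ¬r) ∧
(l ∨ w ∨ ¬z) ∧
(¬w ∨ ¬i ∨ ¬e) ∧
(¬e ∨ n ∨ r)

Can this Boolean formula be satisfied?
Yes

Yes, the formula is satisfiable.

One satisfying assignment is: r=False, i=False, n=True, e=False, g=True, z=False, w=True, l=False

Verification: With this assignment, all 34 clauses evaluate to true.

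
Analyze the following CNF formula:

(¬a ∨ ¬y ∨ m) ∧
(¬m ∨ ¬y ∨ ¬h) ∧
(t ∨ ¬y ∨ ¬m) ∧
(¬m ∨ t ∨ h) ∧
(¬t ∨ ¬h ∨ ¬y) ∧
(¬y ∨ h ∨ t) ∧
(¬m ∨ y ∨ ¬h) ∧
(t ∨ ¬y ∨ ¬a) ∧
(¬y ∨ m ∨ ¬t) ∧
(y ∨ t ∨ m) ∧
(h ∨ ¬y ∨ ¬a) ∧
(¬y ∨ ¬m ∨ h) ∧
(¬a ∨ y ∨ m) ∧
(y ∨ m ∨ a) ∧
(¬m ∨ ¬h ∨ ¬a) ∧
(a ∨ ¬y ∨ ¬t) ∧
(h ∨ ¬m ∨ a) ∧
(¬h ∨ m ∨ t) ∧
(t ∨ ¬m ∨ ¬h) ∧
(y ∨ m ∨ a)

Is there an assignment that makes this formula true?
Yes

Yes, the formula is satisfiable.

One satisfying assignment is: y=False, t=True, m=True, a=True, h=False

Verification: With this assignment, all 20 clauses evaluate to true.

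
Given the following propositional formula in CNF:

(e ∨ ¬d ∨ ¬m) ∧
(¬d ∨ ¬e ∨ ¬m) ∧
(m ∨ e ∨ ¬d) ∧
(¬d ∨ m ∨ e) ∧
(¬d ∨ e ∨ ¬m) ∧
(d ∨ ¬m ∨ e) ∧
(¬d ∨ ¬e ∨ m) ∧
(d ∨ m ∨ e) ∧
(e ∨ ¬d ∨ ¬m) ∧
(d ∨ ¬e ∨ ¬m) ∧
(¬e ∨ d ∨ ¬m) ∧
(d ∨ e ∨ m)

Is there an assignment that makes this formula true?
Yes

Yes, the formula is satisfiable.

One satisfying assignment is: d=False, m=False, e=True

Verification: With this assignment, all 12 clauses evaluate to true.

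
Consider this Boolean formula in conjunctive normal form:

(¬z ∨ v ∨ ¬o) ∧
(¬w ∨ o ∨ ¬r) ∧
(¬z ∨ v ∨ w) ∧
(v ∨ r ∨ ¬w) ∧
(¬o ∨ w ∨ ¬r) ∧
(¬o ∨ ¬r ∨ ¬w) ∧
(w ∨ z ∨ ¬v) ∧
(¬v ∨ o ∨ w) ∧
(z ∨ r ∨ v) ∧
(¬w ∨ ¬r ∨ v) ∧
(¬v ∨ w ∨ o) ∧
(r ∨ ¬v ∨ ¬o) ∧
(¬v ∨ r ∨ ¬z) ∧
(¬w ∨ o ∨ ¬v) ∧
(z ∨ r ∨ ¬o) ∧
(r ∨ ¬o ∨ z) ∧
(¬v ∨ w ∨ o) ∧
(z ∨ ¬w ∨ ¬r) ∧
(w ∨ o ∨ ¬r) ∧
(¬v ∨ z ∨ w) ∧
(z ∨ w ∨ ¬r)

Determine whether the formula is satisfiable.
No

No, the formula is not satisfiable.

No assignment of truth values to the variables can make all 21 clauses true simultaneously.

The formula is UNSAT (unsatisfiable).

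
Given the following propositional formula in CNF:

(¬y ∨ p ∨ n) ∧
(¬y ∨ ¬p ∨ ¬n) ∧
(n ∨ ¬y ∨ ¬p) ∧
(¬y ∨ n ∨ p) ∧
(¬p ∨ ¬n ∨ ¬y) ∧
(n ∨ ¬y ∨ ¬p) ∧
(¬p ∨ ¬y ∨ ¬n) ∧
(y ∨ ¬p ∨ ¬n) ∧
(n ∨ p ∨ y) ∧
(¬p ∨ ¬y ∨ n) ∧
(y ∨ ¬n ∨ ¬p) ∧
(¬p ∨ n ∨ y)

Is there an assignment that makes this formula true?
Yes

Yes, the formula is satisfiable.

One satisfying assignment is: p=False, n=True, y=True

Verification: With this assignment, all 12 clauses evaluate to true.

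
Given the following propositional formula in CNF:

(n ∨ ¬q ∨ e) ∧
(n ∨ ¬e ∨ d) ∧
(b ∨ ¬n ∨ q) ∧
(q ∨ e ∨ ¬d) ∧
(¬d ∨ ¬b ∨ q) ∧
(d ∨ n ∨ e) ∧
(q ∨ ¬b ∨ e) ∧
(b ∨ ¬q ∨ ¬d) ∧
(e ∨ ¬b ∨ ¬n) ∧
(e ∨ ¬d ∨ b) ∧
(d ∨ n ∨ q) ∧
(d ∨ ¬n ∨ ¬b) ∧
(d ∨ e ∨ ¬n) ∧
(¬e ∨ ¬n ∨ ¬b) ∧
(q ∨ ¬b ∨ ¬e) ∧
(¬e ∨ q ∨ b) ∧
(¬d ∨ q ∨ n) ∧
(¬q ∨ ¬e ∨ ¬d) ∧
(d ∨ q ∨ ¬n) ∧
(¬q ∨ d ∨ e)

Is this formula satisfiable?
Yes

Yes, the formula is satisfiable.

One satisfying assignment is: q=True, n=True, d=False, e=True, b=False

Verification: With this assignment, all 20 clauses evaluate to true.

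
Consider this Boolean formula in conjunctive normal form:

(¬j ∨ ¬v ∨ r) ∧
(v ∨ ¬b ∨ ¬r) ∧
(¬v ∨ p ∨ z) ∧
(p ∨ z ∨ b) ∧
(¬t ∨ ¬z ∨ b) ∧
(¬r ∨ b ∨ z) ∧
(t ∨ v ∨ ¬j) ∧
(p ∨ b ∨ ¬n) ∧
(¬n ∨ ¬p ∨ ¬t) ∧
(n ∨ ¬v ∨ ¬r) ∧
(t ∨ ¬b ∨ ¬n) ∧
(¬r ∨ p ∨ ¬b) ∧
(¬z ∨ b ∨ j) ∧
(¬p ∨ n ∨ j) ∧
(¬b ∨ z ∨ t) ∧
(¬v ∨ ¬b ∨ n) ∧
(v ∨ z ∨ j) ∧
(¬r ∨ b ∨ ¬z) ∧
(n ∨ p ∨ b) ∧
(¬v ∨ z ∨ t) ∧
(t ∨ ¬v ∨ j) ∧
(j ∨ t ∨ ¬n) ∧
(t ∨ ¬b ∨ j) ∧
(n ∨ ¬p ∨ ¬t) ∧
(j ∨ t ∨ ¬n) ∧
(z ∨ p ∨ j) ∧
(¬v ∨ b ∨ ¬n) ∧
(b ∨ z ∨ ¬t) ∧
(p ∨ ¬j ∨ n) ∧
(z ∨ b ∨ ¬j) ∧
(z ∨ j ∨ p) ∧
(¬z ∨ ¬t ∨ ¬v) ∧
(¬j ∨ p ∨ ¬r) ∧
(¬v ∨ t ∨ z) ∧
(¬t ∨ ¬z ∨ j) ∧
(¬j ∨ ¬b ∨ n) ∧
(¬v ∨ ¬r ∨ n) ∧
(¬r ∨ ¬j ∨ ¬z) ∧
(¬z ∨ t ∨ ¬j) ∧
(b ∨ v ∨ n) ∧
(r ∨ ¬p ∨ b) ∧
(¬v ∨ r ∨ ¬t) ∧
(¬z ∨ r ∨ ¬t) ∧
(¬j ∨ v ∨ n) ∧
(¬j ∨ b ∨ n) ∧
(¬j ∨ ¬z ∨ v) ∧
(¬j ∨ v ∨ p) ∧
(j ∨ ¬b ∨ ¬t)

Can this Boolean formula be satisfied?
No

No, the formula is not satisfiable.

No assignment of truth values to the variables can make all 48 clauses true simultaneously.

The formula is UNSAT (unsatisfiable).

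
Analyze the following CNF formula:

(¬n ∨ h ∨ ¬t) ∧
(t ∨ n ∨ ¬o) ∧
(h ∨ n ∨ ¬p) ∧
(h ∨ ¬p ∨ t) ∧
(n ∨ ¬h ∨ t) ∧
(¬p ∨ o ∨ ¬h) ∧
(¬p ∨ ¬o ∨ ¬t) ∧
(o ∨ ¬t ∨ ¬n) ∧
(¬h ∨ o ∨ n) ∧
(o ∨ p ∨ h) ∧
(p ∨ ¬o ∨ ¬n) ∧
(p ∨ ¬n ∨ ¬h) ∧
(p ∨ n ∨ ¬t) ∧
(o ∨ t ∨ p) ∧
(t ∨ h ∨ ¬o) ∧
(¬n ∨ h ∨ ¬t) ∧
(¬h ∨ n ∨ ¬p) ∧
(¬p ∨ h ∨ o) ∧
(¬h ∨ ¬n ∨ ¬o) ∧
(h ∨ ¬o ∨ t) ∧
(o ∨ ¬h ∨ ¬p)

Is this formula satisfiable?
No

No, the formula is not satisfiable.

No assignment of truth values to the variables can make all 21 clauses true simultaneously.

The formula is UNSAT (unsatisfiable).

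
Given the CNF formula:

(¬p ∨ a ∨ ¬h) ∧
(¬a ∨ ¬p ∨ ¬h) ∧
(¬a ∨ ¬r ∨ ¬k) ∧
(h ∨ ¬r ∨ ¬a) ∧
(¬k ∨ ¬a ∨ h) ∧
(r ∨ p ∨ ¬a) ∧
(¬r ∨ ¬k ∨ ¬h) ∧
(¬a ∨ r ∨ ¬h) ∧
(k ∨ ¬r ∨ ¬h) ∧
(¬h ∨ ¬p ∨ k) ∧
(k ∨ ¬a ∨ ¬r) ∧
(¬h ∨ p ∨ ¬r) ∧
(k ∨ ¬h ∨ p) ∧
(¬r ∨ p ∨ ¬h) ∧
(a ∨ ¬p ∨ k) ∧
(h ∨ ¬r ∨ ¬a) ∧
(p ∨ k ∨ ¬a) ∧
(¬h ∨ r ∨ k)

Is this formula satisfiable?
Yes

Yes, the formula is satisfiable.

One satisfying assignment is: h=False, r=False, p=False, k=False, a=False

Verification: With this assignment, all 18 clauses evaluate to true.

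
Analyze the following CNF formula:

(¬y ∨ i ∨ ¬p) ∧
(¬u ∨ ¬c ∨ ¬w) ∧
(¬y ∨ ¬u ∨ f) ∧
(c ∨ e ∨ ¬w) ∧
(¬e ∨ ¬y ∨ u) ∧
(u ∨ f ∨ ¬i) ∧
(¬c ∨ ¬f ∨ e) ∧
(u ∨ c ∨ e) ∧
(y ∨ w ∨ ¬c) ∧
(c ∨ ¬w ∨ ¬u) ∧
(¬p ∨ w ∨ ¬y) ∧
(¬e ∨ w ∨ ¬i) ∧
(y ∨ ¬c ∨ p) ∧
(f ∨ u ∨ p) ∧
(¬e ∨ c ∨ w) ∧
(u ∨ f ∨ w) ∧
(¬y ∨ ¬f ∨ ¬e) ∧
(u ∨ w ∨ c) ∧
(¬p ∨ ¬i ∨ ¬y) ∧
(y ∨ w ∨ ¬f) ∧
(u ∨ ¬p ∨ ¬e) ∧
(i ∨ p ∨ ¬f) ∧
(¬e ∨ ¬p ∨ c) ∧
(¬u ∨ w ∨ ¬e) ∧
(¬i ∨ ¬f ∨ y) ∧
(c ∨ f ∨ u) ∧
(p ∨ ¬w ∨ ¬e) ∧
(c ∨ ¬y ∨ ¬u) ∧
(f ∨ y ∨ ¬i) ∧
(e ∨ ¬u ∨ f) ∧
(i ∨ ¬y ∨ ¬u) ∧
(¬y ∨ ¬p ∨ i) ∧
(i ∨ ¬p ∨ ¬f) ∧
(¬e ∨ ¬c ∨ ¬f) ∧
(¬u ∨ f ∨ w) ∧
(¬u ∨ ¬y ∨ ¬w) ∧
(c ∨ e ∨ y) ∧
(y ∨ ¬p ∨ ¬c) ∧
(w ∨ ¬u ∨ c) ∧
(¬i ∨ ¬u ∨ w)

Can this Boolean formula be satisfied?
No

No, the formula is not satisfiable.

No assignment of truth values to the variables can make all 40 clauses true simultaneously.

The formula is UNSAT (unsatisfiable).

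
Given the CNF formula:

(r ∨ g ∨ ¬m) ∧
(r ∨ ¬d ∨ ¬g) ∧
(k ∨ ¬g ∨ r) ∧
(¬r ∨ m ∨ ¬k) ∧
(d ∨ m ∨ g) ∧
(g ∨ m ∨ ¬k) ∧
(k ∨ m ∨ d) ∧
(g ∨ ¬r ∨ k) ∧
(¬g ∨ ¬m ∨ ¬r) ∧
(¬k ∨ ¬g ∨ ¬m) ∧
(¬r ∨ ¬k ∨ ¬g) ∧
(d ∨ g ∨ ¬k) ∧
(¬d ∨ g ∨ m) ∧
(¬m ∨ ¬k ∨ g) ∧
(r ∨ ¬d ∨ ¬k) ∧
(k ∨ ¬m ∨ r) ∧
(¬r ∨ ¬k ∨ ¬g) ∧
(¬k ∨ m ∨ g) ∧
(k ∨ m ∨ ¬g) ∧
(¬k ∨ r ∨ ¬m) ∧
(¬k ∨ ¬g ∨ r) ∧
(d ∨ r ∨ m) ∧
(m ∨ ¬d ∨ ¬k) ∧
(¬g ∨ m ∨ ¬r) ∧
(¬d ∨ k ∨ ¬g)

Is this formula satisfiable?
No

No, the formula is not satisfiable.

No assignment of truth values to the variables can make all 25 clauses true simultaneously.

The formula is UNSAT (unsatisfiable).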